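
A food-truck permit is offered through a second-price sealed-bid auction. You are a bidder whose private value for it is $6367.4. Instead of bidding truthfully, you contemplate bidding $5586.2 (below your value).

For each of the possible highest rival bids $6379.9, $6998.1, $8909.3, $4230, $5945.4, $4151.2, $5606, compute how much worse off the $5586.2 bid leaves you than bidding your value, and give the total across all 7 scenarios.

$1183.4

The deviation costs you only when the competing bid falls strictly between $5586.2 and $6367.4; elsewhere both bids give the same outcome.
$6379.9: outcomes coincide → loss $0.
$6998.1: outcomes coincide → loss $0.
$8909.3: outcomes coincide → loss $0.
$4230: outcomes coincide → loss $0.
$5945.4: truthful payoff $422, deviation payoff $0 → loss $422.
$4151.2: outcomes coincide → loss $0.
$5606: truthful payoff $761.4, deviation payoff $0 → loss $761.4.
Total loss = $422 + $761.4 = $1183.4.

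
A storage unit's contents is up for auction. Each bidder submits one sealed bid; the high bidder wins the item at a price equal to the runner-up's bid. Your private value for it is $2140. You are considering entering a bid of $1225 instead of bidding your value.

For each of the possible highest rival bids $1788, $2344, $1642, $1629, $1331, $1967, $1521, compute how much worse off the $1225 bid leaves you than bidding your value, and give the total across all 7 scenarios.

The deviation costs you only when the competing bid falls strictly between $1225 and $2140; elsewhere both bids give the same outcome.
$1788: truthful payoff $352, deviation payoff $0 → loss $352.
$2344: outcomes coincide → loss $0.
$1642: truthful payoff $498, deviation payoff $0 → loss $498.
$1629: truthful payoff $511, deviation payoff $0 → loss $511.
$1331: truthful payoff $809, deviation payoff $0 → loss $809.
$1967: truthful payoff $173, deviation payoff $0 → loss $173.
$1521: truthful payoff $619, deviation payoff $0 → loss $619.
Total loss = $352 + $498 + $511 + $809 + $173 + $619 = $2962.

$2962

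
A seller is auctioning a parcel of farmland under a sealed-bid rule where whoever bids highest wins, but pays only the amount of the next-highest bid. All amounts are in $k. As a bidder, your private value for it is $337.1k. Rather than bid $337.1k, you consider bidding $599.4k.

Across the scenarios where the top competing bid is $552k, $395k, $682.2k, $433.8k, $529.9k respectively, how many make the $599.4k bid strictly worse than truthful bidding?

4

The deviation hurts exactly when the highest competing bid lies strictly between $337.1k and $599.4k — overbidding then wins at a price above your value.
$552k: inside the interval → strictly worse (loss $214.9k).
$395k: inside the interval → strictly worse (loss $57.9k).
$682.2k: above both → same outcome either way.
$433.8k: inside the interval → strictly worse (loss $96.7k).
$529.9k: inside the interval → strictly worse (loss $192.8k).
Count: 4.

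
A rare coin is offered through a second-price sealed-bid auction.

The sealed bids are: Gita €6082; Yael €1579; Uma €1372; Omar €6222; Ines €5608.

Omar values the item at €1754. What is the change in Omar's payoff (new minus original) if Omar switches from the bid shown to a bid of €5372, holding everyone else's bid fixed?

The highest bid among the other bidders is €6082; Omar's bid doesn't change that.
Original bid €6222: Omar is highest, pays the top rival bid €6082; payoff €1754 − €6082 = −€4328.
Alternative bid €5372: Omar is not highest (top rival bid is €6082); payoff €0.
Change in payoff = €0 − (−€4328) = €4328.

€4328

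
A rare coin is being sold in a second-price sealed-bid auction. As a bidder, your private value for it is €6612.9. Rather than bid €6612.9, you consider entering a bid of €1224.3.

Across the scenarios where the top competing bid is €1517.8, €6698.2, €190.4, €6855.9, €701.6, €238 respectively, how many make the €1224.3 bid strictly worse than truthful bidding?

1

The deviation hurts exactly when the highest competing bid lies strictly between €1224.3 and €6612.9 — underbidding then forfeits a profitable win.
€1517.8: inside the interval → strictly worse (loss €5095.1).
€6698.2: above both → same outcome either way.
€190.4: below both → same outcome either way.
€6855.9: above both → same outcome either way.
€701.6: below both → same outcome either way.
€238: below both → same outcome either way.
Count: 1.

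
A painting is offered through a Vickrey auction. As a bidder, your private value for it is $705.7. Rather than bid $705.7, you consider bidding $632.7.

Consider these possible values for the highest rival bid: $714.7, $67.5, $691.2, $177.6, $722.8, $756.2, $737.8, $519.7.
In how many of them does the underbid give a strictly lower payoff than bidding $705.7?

The deviation hurts exactly when the highest competing bid lies strictly between $632.7 and $705.7 — underbidding then forfeits a profitable win.
$714.7: above both → same outcome either way.
$67.5: below both → same outcome either way.
$691.2: inside the interval → strictly worse (loss $14.5).
$177.6: below both → same outcome either way.
$722.8: above both → same outcome either way.
$756.2: above both → same outcome either way.
$737.8: above both → same outcome either way.
$519.7: below both → same outcome either way.
Count: 1.

1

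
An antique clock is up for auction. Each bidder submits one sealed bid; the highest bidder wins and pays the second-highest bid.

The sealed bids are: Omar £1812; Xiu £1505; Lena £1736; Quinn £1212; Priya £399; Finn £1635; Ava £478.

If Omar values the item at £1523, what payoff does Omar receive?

−£213

Highest bid: Omar at £1812, so Omar wins.
Second-highest bid: Lena at £1736 — that is the price the winner pays.
Omar's payoff = value − price = £1523 − £1736 = −£213.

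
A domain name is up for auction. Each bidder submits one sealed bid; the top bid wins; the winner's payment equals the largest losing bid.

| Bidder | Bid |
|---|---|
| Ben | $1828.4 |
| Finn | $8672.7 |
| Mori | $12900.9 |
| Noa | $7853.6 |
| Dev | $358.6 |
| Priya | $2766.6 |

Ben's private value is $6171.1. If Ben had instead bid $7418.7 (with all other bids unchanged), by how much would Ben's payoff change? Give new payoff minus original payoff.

The highest bid among the other bidders is $12900.9; Ben's bid doesn't change that.
Original bid $1828.4: Ben is not highest (top rival bid is $12900.9); payoff $0.
Alternative bid $7418.7: Ben is not highest (top rival bid is $12900.9); payoff $0.
Change in payoff = $0 − ($0) = $0.

$0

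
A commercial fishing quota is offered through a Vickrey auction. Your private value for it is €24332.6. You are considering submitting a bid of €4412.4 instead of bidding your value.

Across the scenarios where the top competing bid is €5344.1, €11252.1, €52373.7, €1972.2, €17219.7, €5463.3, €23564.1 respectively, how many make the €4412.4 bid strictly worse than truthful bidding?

5

The deviation hurts exactly when the highest competing bid lies strictly between €4412.4 and €24332.6 — underbidding then forfeits a profitable win.
€5344.1: inside the interval → strictly worse (loss €18988.5).
€11252.1: inside the interval → strictly worse (loss €13080.5).
€52373.7: above both → same outcome either way.
€1972.2: below both → same outcome either way.
€17219.7: inside the interval → strictly worse (loss €7112.9).
€5463.3: inside the interval → strictly worse (loss €18869.3).
€23564.1: inside the interval → strictly worse (loss €768.5).
Count: 5.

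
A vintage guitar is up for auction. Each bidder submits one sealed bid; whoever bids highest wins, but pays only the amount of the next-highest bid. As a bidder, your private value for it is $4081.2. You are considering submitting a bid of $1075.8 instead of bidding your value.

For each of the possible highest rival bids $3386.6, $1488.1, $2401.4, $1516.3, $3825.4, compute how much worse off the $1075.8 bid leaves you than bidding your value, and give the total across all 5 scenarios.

$7788.2

The deviation costs you only when the competing bid falls strictly between $1075.8 and $4081.2; elsewhere both bids give the same outcome.
$3386.6: truthful payoff $694.6, deviation payoff $0 → loss $694.6.
$1488.1: truthful payoff $2593.1, deviation payoff $0 → loss $2593.1.
$2401.4: truthful payoff $1679.8, deviation payoff $0 → loss $1679.8.
$1516.3: truthful payoff $2564.9, deviation payoff $0 → loss $2564.9.
$3825.4: truthful payoff $255.8, deviation payoff $0 → loss $255.8.
Total loss = $694.6 + $2593.1 + $1679.8 + $2564.9 + $255.8 = $7788.2.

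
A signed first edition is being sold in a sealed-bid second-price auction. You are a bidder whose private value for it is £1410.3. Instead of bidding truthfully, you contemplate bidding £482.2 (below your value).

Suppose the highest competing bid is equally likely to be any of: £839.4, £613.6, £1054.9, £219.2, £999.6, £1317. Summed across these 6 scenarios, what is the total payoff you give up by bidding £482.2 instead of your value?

The deviation costs you only when the competing bid falls strictly between £482.2 and £1410.3; elsewhere both bids give the same outcome.
£839.4: truthful payoff £570.9, deviation payoff £0 → loss £570.9.
£613.6: truthful payoff £796.7, deviation payoff £0 → loss £796.7.
£1054.9: truthful payoff £355.4, deviation payoff £0 → loss £355.4.
£219.2: outcomes coincide → loss £0.
£999.6: truthful payoff £410.7, deviation payoff £0 → loss £410.7.
£1317: truthful payoff £93.3, deviation payoff £0 → loss £93.3.
Total loss = £570.9 + £796.7 + £355.4 + £410.7 + £93.3 = £2227.

£2227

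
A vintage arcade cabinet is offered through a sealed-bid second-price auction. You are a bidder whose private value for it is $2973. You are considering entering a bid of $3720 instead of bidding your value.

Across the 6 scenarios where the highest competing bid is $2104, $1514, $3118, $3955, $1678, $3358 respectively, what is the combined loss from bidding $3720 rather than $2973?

$530

The deviation costs you only when the competing bid falls strictly between $2973 and $3720; elsewhere both bids give the same outcome.
$2104: outcomes coincide → loss $0.
$1514: outcomes coincide → loss $0.
$3118: truthful payoff $0, deviation payoff −$145 → loss $145.
$3955: outcomes coincide → loss $0.
$1678: outcomes coincide → loss $0.
$3358: truthful payoff $0, deviation payoff −$385 → loss $385.
Total loss = $145 + $385 = $530.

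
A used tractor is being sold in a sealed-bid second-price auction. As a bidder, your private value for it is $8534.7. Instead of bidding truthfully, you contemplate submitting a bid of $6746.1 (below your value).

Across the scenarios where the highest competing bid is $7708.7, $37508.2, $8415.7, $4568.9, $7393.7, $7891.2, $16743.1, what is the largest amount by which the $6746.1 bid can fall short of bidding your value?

$1141

$7708.7: truthful gives $826, deviation gives $0 → loss $826.
$37508.2: same outcome either way → loss $0.
$8415.7: truthful gives $119, deviation gives $0 → loss $119.
$4568.9: same outcome either way → loss $0.
$7393.7: truthful gives $1141, deviation gives $0 → loss $1141.
$7891.2: truthful gives $643.5, deviation gives $0 → loss $643.5.
$16743.1: same outcome either way → loss $0.
Maximum loss: $1141.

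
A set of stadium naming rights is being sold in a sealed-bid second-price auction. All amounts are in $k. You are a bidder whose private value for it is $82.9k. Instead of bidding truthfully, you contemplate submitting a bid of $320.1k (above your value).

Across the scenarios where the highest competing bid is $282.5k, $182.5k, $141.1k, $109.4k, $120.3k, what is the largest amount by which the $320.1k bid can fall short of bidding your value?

$282.5k: truthful gives $0k, deviation gives −$199.6k → loss $199.6k.
$182.5k: truthful gives $0k, deviation gives −$99.6k → loss $99.6k.
$141.1k: truthful gives $0k, deviation gives −$58.2k → loss $58.2k.
$109.4k: truthful gives $0k, deviation gives −$26.5k → loss $26.5k.
$120.3k: truthful gives $0k, deviation gives −$37.4k → loss $37.4k.
Maximum loss: $199.6k.

$199.6k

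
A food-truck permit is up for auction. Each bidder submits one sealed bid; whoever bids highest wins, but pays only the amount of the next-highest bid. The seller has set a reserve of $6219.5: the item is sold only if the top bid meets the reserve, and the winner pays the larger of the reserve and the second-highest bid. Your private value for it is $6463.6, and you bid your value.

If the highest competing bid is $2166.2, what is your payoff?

Your bid $6463.6 is the highest and exceeds the reserve.
Price = max(second-highest bid, reserve) = max($2166.2, $6219.5) = $6219.5.
Payoff = $6463.6 − $6219.5 = $244.1.

$244.1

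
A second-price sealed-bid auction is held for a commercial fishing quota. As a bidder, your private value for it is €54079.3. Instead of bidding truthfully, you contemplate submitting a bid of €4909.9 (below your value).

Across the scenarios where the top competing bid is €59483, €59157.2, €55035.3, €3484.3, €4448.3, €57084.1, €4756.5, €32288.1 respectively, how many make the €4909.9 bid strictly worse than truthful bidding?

1

The deviation hurts exactly when the highest competing bid lies strictly between €4909.9 and €54079.3 — underbidding then forfeits a profitable win.
€59483: above both → same outcome either way.
€59157.2: above both → same outcome either way.
€55035.3: above both → same outcome either way.
€3484.3: below both → same outcome either way.
€4448.3: below both → same outcome either way.
€57084.1: above both → same outcome either way.
€4756.5: below both → same outcome either way.
€32288.1: inside the interval → strictly worse (loss €21791.2).
Count: 1.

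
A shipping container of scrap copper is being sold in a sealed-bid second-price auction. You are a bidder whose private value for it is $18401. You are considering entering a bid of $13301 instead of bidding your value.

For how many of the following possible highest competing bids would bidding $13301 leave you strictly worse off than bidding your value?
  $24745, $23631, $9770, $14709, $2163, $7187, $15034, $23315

The deviation hurts exactly when the highest competing bid lies strictly between $13301 and $18401 — underbidding then forfeits a profitable win.
$24745: above both → same outcome either way.
$23631: above both → same outcome either way.
$9770: below both → same outcome either way.
$14709: inside the interval → strictly worse (loss $3692).
$2163: below both → same outcome either way.
$7187: below both → same outcome either way.
$15034: inside the interval → strictly worse (loss $3367).
$23315: above both → same outcome either way.
Count: 2.

2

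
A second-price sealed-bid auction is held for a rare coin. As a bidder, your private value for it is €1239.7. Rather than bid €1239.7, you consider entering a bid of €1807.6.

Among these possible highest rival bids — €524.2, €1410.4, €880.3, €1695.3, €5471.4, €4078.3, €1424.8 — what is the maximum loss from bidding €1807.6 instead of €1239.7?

€455.6

€524.2: same outcome either way → loss €0.
€1410.4: truthful gives €0, deviation gives −€170.7 → loss €170.7.
€880.3: same outcome either way → loss €0.
€1695.3: truthful gives €0, deviation gives −€455.6 → loss €455.6.
€5471.4: same outcome either way → loss €0.
€4078.3: same outcome either way → loss €0.
€1424.8: truthful gives €0, deviation gives −€185.1 → loss €185.1.
Maximum loss: €455.6.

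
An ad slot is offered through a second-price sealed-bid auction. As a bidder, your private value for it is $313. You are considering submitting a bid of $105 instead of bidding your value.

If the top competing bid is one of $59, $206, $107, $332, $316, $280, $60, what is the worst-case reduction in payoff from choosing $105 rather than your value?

$206

$59: same outcome either way → loss $0.
$206: truthful gives $107, deviation gives $0 → loss $107.
$107: truthful gives $206, deviation gives $0 → loss $206.
$332: same outcome either way → loss $0.
$316: same outcome either way → loss $0.
$280: truthful gives $33, deviation gives $0 → loss $33.
$60: same outcome either way → loss $0.
Maximum loss: $206.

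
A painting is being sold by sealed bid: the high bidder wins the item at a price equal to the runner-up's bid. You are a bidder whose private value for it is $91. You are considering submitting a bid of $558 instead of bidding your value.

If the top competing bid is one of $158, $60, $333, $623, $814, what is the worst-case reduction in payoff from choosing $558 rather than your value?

$158: truthful gives $0, deviation gives −$67 → loss $67.
$60: same outcome either way → loss $0.
$333: truthful gives $0, deviation gives −$242 → loss $242.
$623: same outcome either way → loss $0.
$814: same outcome either way → loss $0.
Maximum loss: $242.

$242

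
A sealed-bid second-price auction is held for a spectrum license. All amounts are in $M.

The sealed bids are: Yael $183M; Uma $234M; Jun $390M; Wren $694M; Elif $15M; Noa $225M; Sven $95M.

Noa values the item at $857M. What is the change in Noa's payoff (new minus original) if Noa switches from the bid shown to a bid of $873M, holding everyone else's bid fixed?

$163M

The highest bid among the other bidders is $694M; Noa's bid doesn't change that.
Original bid $225M: Noa is not highest (top rival bid is $694M); payoff $0M.
Alternative bid $873M: Noa is highest, pays the top rival bid $694M; payoff $857M − $694M = $163M.
Change in payoff = $163M − ($0M) = $163M.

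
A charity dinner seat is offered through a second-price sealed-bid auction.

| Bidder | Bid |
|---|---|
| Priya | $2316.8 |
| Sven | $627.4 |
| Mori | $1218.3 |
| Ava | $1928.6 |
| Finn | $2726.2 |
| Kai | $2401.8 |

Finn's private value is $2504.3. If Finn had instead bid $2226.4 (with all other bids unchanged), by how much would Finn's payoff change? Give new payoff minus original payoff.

The highest bid among the other bidders is $2401.8; Finn's bid doesn't change that.
Original bid $2726.2: Finn is highest, pays the top rival bid $2401.8; payoff $2504.3 − $2401.8 = $102.5.
Alternative bid $2226.4: Finn is not highest (top rival bid is $2401.8); payoff $0.
Change in payoff = $0 − ($102.5) = −$102.5.

−$102.5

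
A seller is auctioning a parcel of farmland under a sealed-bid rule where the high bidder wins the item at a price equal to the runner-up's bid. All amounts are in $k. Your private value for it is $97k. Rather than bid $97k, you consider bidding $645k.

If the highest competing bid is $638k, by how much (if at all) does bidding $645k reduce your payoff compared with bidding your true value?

Bidding your value $97k: you lose (since $97k < $638k). Payoff $0k.
Bidding $645k: you win and pay $638k. Payoff $97k − $638k = −$541k.
The competing bid $638k lies between your value and your inflated bid, so overbidding wins an item priced above your value.
Loss from deviating = $0k − (−$541k) = $541k.

$541k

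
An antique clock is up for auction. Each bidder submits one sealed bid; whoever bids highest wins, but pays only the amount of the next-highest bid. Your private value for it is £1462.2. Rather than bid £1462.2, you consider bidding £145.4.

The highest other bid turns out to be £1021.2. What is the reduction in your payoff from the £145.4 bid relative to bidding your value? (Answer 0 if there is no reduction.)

£441

Bidding your value £1462.2: you win (since £1462.2 > £1021.2) and pay £1021.2. Payoff £441.
Bidding £145.4: you lose. Payoff £0.
The competing bid £1021.2 lies between your shaded bid and your value, so underbidding forfeits an item you could have won at a profitable price.
Loss from deviating = £441 − (£0) = £441.
In a second-price auction your bid sets only whether you win, not what you pay, so bidding your true value is weakly dominant.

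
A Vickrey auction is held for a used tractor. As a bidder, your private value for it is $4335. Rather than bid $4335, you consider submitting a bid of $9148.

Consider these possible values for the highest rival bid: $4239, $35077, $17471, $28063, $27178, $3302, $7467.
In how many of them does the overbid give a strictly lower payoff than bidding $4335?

1

The deviation hurts exactly when the highest competing bid lies strictly between $4335 and $9148 — overbidding then wins at a price above your value.
$4239: below both → same outcome either way.
$35077: above both → same outcome either way.
$17471: above both → same outcome either way.
$28063: above both → same outcome either way.
$27178: above both → same outcome either way.
$3302: below both → same outcome either way.
$7467: inside the interval → strictly worse (loss $3132).
Count: 1.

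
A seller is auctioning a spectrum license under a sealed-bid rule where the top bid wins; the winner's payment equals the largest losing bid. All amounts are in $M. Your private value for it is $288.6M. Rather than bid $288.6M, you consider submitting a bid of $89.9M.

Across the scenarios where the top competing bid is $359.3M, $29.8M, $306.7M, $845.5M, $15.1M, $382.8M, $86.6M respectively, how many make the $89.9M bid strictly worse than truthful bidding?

The deviation hurts exactly when the highest competing bid lies strictly between $89.9M and $288.6M — underbidding then forfeits a profitable win.
$359.3M: above both → same outcome either way.
$29.8M: below both → same outcome either way.
$306.7M: above both → same outcome either way.
$845.5M: above both → same outcome either way.
$15.1M: below both → same outcome either way.
$382.8M: above both → same outcome either way.
$86.6M: below both → same outcome either way.
Count: 0.

0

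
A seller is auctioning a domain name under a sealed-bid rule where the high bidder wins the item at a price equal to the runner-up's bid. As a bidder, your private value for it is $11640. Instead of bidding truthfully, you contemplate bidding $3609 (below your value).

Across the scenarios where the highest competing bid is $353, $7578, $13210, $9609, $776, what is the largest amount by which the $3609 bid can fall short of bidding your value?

$4062

$353: same outcome either way → loss $0.
$7578: truthful gives $4062, deviation gives $0 → loss $4062.
$13210: same outcome either way → loss $0.
$9609: truthful gives $2031, deviation gives $0 → loss $2031.
$776: same outcome either way → loss $0.
Maximum loss: $4062.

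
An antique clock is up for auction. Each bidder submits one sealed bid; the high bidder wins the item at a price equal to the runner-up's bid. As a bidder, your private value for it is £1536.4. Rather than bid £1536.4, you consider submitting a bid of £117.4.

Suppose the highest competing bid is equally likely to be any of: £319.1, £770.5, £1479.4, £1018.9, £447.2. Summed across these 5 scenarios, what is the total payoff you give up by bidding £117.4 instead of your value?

£3646.9

The deviation costs you only when the competing bid falls strictly between £117.4 and £1536.4; elsewhere both bids give the same outcome.
£319.1: truthful payoff £1217.3, deviation payoff £0 → loss £1217.3.
£770.5: truthful payoff £765.9, deviation payoff £0 → loss £765.9.
£1479.4: truthful payoff £57, deviation payoff £0 → loss £57.
£1018.9: truthful payoff £517.5, deviation payoff £0 → loss £517.5.
£447.2: truthful payoff £1089.2, deviation payoff £0 → loss £1089.2.
Total loss = £1217.3 + £765.9 + £57 + £517.5 + £1089.2 = £3646.9.
Because the price is fixed by the runner-up's bid, deviating from your value can only change a good outcome into a bad one — never the reverse.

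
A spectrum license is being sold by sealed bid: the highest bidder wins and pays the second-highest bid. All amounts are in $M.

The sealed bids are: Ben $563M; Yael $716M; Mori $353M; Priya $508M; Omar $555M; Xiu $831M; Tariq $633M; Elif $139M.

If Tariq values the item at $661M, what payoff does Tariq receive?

Highest bid: Xiu at $831M, so Xiu wins.
Second-highest bid: Yael at $716M — that is the price the winner pays.
Tariq did not win, so Tariq pays nothing and receives nothing: payoff $0M.

$0M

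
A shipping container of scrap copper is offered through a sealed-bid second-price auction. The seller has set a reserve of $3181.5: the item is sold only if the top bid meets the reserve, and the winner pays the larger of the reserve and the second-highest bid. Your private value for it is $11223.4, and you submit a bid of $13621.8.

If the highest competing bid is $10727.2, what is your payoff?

$496.2

Your bid $13621.8 is the highest and exceeds the reserve.
Price = max(second-highest bid, reserve) = max($10727.2, $3181.5) = $10727.2.
Payoff = $11223.4 − $10727.2 = $496.2.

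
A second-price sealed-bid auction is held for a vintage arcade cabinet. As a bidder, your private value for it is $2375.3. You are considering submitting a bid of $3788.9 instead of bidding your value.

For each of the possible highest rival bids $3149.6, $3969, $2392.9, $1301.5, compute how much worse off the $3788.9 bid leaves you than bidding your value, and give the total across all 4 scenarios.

The deviation costs you only when the competing bid falls strictly between $2375.3 and $3788.9; elsewhere both bids give the same outcome.
$3149.6: truthful payoff $0, deviation payoff −$774.3 → loss $774.3.
$3969: outcomes coincide → loss $0.
$2392.9: truthful payoff $0, deviation payoff −$17.6 → loss $17.6.
$1301.5: outcomes coincide → loss $0.
Total loss = $774.3 + $17.6 = $791.9.

$791.9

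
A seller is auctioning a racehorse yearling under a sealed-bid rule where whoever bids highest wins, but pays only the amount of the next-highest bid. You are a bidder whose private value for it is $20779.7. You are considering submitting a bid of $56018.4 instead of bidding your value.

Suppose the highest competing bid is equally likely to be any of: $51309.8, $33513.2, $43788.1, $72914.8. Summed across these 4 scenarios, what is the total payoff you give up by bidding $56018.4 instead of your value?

$66272

The deviation costs you only when the competing bid falls strictly between $20779.7 and $56018.4; elsewhere both bids give the same outcome.
$51309.8: truthful payoff $0, deviation payoff −$30530.1 → loss $30530.1.
$33513.2: truthful payoff $0, deviation payoff −$12733.5 → loss $12733.5.
$43788.1: truthful payoff $0, deviation payoff −$23008.4 → loss $23008.4.
$72914.8: outcomes coincide → loss $0.
Total loss = $30530.1 + $12733.5 + $23008.4 = $66272.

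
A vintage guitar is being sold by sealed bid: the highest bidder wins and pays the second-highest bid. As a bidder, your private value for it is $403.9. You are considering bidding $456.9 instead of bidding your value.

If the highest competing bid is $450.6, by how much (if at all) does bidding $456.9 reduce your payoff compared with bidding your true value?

$46.7

Bidding your value $403.9: you lose (since $403.9 < $450.6). Payoff $0.
Bidding $456.9: you win and pay $450.6. Payoff $403.9 − $450.6 = −$46.7.
The competing bid $450.6 lies between your value and your inflated bid, so overbidding wins an item priced above your value.
Loss from deviating = $0 − (−$46.7) = $46.7.
Because the price is fixed by the runner-up's bid, deviating from your value can only change a good outcome into a bad one — never the reverse.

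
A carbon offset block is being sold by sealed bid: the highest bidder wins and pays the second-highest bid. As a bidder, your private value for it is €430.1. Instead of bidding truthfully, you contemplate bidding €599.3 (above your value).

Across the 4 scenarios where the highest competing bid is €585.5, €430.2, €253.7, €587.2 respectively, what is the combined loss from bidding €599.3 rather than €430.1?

€312.6

The deviation costs you only when the competing bid falls strictly between €430.1 and €599.3; elsewhere both bids give the same outcome.
€585.5: truthful payoff €0, deviation payoff −€155.4 → loss €155.4.
€430.2: truthful payoff €0, deviation payoff −€0.1 → loss €0.1.
€253.7: outcomes coincide → loss €0.
€587.2: truthful payoff €0, deviation payoff −€157.1 → loss €157.1.
Total loss = €155.4 + €0.1 + €157.1 = €312.6.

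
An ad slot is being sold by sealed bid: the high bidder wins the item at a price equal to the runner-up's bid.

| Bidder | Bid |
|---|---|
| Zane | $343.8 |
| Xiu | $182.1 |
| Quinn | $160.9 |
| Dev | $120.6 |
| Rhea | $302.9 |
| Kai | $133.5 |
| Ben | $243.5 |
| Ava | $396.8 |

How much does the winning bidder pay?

Highest bid: Ava at $396.8, so Ava wins.
Second-highest bid: Zane at $343.8 — that is the price the winner pays.

$343.8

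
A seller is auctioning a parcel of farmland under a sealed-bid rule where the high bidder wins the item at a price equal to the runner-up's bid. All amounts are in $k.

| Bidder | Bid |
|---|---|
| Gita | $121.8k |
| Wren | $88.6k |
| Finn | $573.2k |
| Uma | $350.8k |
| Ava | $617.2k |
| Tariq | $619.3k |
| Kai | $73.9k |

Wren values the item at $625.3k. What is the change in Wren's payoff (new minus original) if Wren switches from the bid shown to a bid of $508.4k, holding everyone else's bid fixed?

The highest bid among the other bidders is $619.3k; Wren's bid doesn't change that.
Original bid $88.6k: Wren is not highest (top rival bid is $619.3k); payoff $0k.
Alternative bid $508.4k: Wren is not highest (top rival bid is $619.3k); payoff $0k.
Change in payoff = $0k − ($0k) = $0k.

$0k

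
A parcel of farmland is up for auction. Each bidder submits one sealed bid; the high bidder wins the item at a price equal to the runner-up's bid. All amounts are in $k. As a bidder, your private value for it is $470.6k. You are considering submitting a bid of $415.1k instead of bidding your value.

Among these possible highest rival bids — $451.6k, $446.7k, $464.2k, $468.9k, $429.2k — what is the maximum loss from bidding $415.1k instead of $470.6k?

$41.4k

$451.6k: truthful gives $19k, deviation gives $0k → loss $19k.
$446.7k: truthful gives $23.9k, deviation gives $0k → loss $23.9k.
$464.2k: truthful gives $6.4k, deviation gives $0k → loss $6.4k.
$468.9k: truthful gives $1.7k, deviation gives $0k → loss $1.7k.
$429.2k: truthful gives $41.4k, deviation gives $0k → loss $41.4k.
Maximum loss: $41.4k.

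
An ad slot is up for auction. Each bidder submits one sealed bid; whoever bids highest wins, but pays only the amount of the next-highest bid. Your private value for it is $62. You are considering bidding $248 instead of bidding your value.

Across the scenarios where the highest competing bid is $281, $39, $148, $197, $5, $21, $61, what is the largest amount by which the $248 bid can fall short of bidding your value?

$281: same outcome either way → loss $0.
$39: same outcome either way → loss $0.
$148: truthful gives $0, deviation gives −$86 → loss $86.
$197: truthful gives $0, deviation gives −$135 → loss $135.
$5: same outcome either way → loss $0.
$21: same outcome either way → loss $0.
$61: same outcome either way → loss $0.
Maximum loss: $135.

$135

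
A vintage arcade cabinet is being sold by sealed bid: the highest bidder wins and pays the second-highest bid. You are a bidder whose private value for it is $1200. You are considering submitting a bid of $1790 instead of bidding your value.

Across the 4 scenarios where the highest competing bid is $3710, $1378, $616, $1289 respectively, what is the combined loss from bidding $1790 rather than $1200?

The deviation costs you only when the competing bid falls strictly between $1200 and $1790; elsewhere both bids give the same outcome.
$3710: outcomes coincide → loss $0.
$1378: truthful payoff $0, deviation payoff −$178 → loss $178.
$616: outcomes coincide → loss $0.
$1289: truthful payoff $0, deviation payoff −$89 → loss $89.
Total loss = $178 + $89 = $267.

$267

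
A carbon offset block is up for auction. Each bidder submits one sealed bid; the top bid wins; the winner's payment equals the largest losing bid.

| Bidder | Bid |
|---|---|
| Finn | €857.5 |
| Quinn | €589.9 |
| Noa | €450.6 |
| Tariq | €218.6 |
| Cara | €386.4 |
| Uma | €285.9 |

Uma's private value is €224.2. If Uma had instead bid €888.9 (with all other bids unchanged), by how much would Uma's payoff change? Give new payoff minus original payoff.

−€633.3

The highest bid among the other bidders is €857.5; Uma's bid doesn't change that.
Original bid €285.9: Uma is not highest (top rival bid is €857.5); payoff €0.
Alternative bid €888.9: Uma is highest, pays the top rival bid €857.5; payoff €224.2 − €857.5 = −€633.3.
Change in payoff = −€633.3 − (€0) = −€633.3.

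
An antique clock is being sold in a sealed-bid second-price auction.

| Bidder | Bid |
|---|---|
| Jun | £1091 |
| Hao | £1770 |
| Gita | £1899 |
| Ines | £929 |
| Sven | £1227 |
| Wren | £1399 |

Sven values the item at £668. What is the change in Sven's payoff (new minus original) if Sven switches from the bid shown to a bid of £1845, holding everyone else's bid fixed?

£0

The highest bid among the other bidders is £1899; Sven's bid doesn't change that.
Original bid £1227: Sven is not highest (top rival bid is £1899); payoff £0.
Alternative bid £1845: Sven is not highest (top rival bid is £1899); payoff £0.
Change in payoff = £0 − (£0) = £0.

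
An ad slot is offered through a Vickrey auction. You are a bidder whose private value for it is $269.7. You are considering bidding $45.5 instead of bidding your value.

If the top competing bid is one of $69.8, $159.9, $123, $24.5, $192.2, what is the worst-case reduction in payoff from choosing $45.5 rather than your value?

$199.9

$69.8: truthful gives $199.9, deviation gives $0 → loss $199.9.
$159.9: truthful gives $109.8, deviation gives $0 → loss $109.8.
$123: truthful gives $146.7, deviation gives $0 → loss $146.7.
$24.5: same outcome either way → loss $0.
$192.2: truthful gives $77.5, deviation gives $0 → loss $77.5.
Maximum loss: $199.9.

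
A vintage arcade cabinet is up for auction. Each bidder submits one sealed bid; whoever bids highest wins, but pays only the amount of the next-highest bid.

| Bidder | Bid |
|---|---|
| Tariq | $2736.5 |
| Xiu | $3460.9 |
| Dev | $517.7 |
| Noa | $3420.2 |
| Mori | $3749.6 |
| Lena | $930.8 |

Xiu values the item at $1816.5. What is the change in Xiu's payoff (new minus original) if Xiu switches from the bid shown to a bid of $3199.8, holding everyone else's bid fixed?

The highest bid among the other bidders is $3749.6; Xiu's bid doesn't change that.
Original bid $3460.9: Xiu is not highest (top rival bid is $3749.6); payoff $0.
Alternative bid $3199.8: Xiu is not highest (top rival bid is $3749.6); payoff $0.
Change in payoff = $0 − ($0) = $0.

$0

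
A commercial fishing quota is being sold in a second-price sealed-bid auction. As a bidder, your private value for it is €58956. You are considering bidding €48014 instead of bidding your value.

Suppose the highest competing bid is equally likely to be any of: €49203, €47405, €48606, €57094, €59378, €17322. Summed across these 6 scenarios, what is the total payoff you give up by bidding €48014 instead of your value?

€21965

The deviation costs you only when the competing bid falls strictly between €48014 and €58956; elsewhere both bids give the same outcome.
€49203: truthful payoff €9753, deviation payoff €0 → loss €9753.
€47405: outcomes coincide → loss €0.
€48606: truthful payoff €10350, deviation payoff €0 → loss €10350.
€57094: truthful payoff €1862, deviation payoff €0 → loss €1862.
€59378: outcomes coincide → loss €0.
€17322: outcomes coincide → loss €0.
Total loss = €9753 + €10350 + €1862 = €21965.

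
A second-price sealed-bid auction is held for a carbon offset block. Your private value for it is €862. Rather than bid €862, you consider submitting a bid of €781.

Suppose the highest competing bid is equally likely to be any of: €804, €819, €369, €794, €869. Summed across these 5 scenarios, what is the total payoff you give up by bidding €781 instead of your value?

The deviation costs you only when the competing bid falls strictly between €781 and €862; elsewhere both bids give the same outcome.
€804: truthful payoff €58, deviation payoff €0 → loss €58.
€819: truthful payoff €43, deviation payoff €0 → loss €43.
€369: outcomes coincide → loss €0.
€794: truthful payoff €68, deviation payoff €0 → loss €68.
€869: outcomes coincide → loss €0.
Total loss = €58 + €43 + €68 = €169.
Truthful bidding weakly dominates here: raising your bid can only win items priced above your value, and lowering it can only forfeit items priced below.

€169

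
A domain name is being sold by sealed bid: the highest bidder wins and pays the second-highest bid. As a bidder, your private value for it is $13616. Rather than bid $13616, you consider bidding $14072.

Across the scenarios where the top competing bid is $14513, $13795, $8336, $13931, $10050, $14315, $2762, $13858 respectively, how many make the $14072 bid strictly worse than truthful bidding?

3

The deviation hurts exactly when the highest competing bid lies strictly between $13616 and $14072 — overbidding then wins at a price above your value.
$14513: above both → same outcome either way.
$13795: inside the interval → strictly worse (loss $179).
$8336: below both → same outcome either way.
$13931: inside the interval → strictly worse (loss $315).
$10050: below both → same outcome either way.
$14315: above both → same outcome either way.
$2762: below both → same outcome either way.
$13858: inside the interval → strictly worse (loss $242).
Count: 3.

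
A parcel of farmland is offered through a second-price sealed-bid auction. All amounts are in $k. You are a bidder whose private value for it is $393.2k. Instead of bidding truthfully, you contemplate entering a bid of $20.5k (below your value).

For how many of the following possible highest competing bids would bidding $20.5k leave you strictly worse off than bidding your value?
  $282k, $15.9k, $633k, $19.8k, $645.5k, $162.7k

2

The deviation hurts exactly when the highest competing bid lies strictly between $20.5k and $393.2k — underbidding then forfeits a profitable win.
$282k: inside the interval → strictly worse (loss $111.2k).
$15.9k: below both → same outcome either way.
$633k: above both → same outcome either way.
$19.8k: below both → same outcome either way.
$645.5k: above both → same outcome either way.
$162.7k: inside the interval → strictly worse (loss $230.5k).
Count: 2.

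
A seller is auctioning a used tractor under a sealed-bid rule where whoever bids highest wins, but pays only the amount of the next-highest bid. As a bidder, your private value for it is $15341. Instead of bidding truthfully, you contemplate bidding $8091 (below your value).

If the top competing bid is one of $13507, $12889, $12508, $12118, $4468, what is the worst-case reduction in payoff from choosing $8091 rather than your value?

$13507: truthful gives $1834, deviation gives $0 → loss $1834.
$12889: truthful gives $2452, deviation gives $0 → loss $2452.
$12508: truthful gives $2833, deviation gives $0 → loss $2833.
$12118: truthful gives $3223, deviation gives $0 → loss $3223.
$4468: same outcome either way → loss $0.
Maximum loss: $3223.

$3223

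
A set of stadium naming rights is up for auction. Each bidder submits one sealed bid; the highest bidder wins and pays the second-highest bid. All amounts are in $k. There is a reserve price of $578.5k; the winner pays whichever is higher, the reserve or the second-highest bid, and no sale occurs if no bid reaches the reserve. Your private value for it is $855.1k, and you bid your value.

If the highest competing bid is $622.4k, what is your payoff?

$232.7k

Your bid $855.1k is the highest and exceeds the reserve.
Price = max(second-highest bid, reserve) = max($622.4k, $578.5k) = $622.4k.
Payoff = $855.1k − $622.4k = $232.7k.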